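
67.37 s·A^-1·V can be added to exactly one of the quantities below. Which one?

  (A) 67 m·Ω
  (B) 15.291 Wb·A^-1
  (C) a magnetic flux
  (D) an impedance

Reference: V·s·A⁻¹ = J·C⁻¹·s·A⁻¹ = kg·m²·s⁻²·A⁻².
Each option:
  (A) Ω·m = V·A⁻¹·m = kg·m³·s⁻³·A⁻²
  (B) Wb·A⁻¹ = V·s·A⁻¹ = kg·m²·s⁻²·A⁻²  ← same
  (C) [magnetic flux] = kg·m²·s⁻²·A⁻¹
  (D) [impedance] = kg·m²·s⁻³·A⁻²
Only (B) matches kg·m²·s⁻²·A⁻².

(B)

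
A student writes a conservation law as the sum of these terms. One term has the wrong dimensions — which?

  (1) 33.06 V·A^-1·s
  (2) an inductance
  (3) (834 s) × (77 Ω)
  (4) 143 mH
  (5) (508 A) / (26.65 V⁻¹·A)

Work out the base dimensions of each:
  (1) V·s·A⁻¹ = J·C⁻¹·s·A⁻¹ = kg·m²·s⁻²·A⁻²
  (2) [inductance] = kg·m²·s⁻²·A⁻²
  (3) [s] · [kg·m²·s⁻³·A⁻²] = kg·m²·s⁻²·A⁻²
  (4) H = V·s·A⁻¹ = kg·m²·s⁻²·A⁻²
  (5) [A] / [kg⁻¹·m⁻²·s³·A²] = kg·m²·s⁻³·A⁻¹
All reduce to kg·m²·s⁻²·A⁻² except (5), which is kg·m²·s⁻³·A⁻¹.

(5)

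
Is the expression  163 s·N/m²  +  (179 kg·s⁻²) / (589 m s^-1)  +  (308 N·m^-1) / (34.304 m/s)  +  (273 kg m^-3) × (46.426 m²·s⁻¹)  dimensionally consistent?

Yes

Reduce each to base SI dimensions:
  163 s·N/m²:  N·s·m⁻² = kg·m·s⁻²·s·m⁻² = kg·m⁻¹·s⁻¹
  (179 kg·s⁻²) / (589 m s^-1):  [kg·s⁻²] / [m·s⁻¹] = kg·m⁻¹·s⁻¹
  (308 N·m^-1) / (34.304 m/s):  [kg·s⁻²] / [m·s⁻¹] = kg·m⁻¹·s⁻¹
  (273 kg m^-3) × (46.426 m²·s⁻¹):  [kg·m⁻³] · [m²·s⁻¹] = kg·m⁻¹·s⁻¹
Every term reduces to kg·m⁻¹·s⁻¹.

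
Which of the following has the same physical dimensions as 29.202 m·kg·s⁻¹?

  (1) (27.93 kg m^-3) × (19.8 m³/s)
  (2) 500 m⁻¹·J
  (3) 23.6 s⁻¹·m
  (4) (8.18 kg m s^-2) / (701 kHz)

Reference: kg·m·s⁻¹.
Each option:
  (1) [kg·m⁻³] · [m³·s⁻¹] = kg·s⁻¹
  (2) J·m⁻¹ = N·m·m⁻¹ = kg·m·s⁻²
  (3) m·s⁻¹
  (4) [kg·m·s⁻²] / [s⁻¹] = kg·m·s⁻¹  ← same
Only (4) matches kg·m·s⁻¹.

(4)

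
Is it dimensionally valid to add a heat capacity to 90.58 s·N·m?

Dimensions:
  a heat capacity:  [heat capacity] = kg·m²·s⁻²·K⁻¹
  90.58 s·N·m:  N·m·s = kg·m·s⁻²·m·s = kg·m²·s⁻¹
kg·m²·s⁻²·K⁻¹ ≠ kg·m²·s⁻¹, so they cannot be added.

No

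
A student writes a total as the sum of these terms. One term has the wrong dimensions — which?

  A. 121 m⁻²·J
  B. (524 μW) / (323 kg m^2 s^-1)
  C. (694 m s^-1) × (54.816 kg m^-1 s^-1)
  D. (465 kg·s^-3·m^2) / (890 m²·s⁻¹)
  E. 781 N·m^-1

Reduce each to base SI dimensions:
  A. J·m⁻² = N·m·m⁻² = kg·s⁻²
  B. [kg·m²·s⁻³] / [kg·m²·s⁻¹] = s⁻²
  C. [m·s⁻¹] · [kg·m⁻¹·s⁻¹] = kg·s⁻²
  D. [kg·m²·s⁻³] / [m²·s⁻¹] = kg·s⁻²
  E. N·m⁻¹ = kg·m·s⁻²·m⁻¹ = kg·s⁻²
All reduce to kg·s⁻² except B., which is s⁻².

B.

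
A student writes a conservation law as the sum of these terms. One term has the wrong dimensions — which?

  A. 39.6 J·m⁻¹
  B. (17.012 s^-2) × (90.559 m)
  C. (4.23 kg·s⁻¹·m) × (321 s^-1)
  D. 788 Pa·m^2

B.

Expand each in SI base units:
  A. J·m⁻¹ = N·m·m⁻¹ = kg·m·s⁻²
  B. [s⁻²] · [m] = m·s⁻²
  C. [kg·m·s⁻¹] · [s⁻¹] = kg·m·s⁻²
  D. Pa·m² = N·m⁻²·m² = kg·m·s⁻²
All reduce to kg·m·s⁻² except B., which is m·s⁻².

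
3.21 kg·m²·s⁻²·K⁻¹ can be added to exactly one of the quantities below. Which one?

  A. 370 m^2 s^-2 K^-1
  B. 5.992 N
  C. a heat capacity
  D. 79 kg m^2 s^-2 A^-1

C.

Reference: kg·m²·s⁻²·K⁻¹.
Each option:
  A. m²·s⁻²·K⁻¹
  B. N = kg·m·s⁻²
  C. [heat capacity] = kg·m²·s⁻²·K⁻¹  ← same
  D. kg·m²·s⁻²·A⁻¹
Only C. matches kg·m²·s⁻²·K⁻¹.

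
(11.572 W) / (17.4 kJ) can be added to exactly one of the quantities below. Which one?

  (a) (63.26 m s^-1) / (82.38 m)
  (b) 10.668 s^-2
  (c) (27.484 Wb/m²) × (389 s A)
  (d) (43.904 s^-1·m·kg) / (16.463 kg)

(a)

Reference: [kg·m²·s⁻³] / [kg·m²·s⁻²] = s⁻¹.
Each option:
  (a) [m·s⁻¹] / [m] = s⁻¹  ← same
  (b) s⁻²
  (c) [kg·s⁻²·A⁻¹] · [s·A] = kg·s⁻¹
  (d) [kg·m·s⁻¹] / [kg] = m·s⁻¹
Only (a) matches s⁻¹.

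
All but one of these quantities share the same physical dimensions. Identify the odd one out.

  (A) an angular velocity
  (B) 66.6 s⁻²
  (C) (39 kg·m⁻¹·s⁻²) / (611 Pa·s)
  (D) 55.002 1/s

Expand each in SI base units:
  (A) [angular velocity] = s⁻¹
  (B) s⁻²
  (C) [kg·m⁻¹·s⁻²] / [kg·m⁻¹·s⁻¹] = s⁻¹
  (D) s⁻¹
All reduce to s⁻¹ except (B), which is s⁻².

(B)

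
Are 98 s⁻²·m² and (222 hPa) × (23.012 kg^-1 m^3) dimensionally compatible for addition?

Yes

Expand each in SI base units:
  98 s⁻²·m²:  m²·s⁻²
  (222 hPa) × (23.012 kg^-1 m^3):  [kg·m⁻¹·s⁻²] · [kg⁻¹·m³] = m²·s⁻²
Both are m²·s⁻², so they have the same dimensions and can be added.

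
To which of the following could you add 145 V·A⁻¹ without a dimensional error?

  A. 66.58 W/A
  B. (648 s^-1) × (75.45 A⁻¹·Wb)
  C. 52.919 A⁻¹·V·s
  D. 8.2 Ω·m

Reference: V·A⁻¹ = J·C⁻¹·A⁻¹ = kg·m²·s⁻³·A⁻².
Each option:
  A. W·A⁻¹ = J·s⁻¹·A⁻¹ = kg·m²·s⁻³·A⁻¹
  B. [s⁻¹] · [kg·m²·s⁻²·A⁻²] = kg·m²·s⁻³·A⁻²  ← same
  C. V·s·A⁻¹ = J·C⁻¹·s·A⁻¹ = kg·m²·s⁻²·A⁻²
  D. Ω·m = V·A⁻¹·m = kg·m³·s⁻³·A⁻²
Only B. matches kg·m²·s⁻³·A⁻².

B.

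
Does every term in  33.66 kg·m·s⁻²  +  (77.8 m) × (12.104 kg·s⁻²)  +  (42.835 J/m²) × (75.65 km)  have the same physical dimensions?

Yes

Dimensions:
  33.66 kg·m·s⁻²:  kg·m·s⁻²
  (77.8 m) × (12.104 kg·s⁻²):  [m] · [kg·s⁻²] = kg·m·s⁻²
  (42.835 J/m²) × (75.65 km):  [kg·s⁻²] · [m] = kg·m·s⁻²
Every term reduces to kg·m·s⁻².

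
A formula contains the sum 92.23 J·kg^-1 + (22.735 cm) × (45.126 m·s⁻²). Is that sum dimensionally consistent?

Work out the base dimensions of each:
  92.23 J·kg^-1:  J·kg⁻¹ = N·m·kg⁻¹ = m²·s⁻²
  (22.735 cm) × (45.126 m·s⁻²):  [m] · [m·s⁻²] = m²·s⁻²
Both are m²·s⁻², so they have the same dimensions and can be added.

Yes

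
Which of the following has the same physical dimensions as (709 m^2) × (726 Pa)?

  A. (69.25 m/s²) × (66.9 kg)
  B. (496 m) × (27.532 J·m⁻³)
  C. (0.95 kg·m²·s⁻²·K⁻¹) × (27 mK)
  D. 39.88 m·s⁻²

A.

Reference: [m²] · [kg·m⁻¹·s⁻²] = kg·m·s⁻².
Each option:
  A. [m·s⁻²] · [kg] = kg·m·s⁻²  ← same
  B. [m] · [kg·m⁻¹·s⁻²] = kg·s⁻²
  C. [kg·m²·s⁻²·K⁻¹] · [K] = kg·m²·s⁻²
  D. m·s⁻²
Only A. matches kg·m·s⁻².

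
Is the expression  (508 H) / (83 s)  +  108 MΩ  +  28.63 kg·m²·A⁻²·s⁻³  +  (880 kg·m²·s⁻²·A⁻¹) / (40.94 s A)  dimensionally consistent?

Dimensions:
  (508 H) / (83 s):  [kg·m²·s⁻²·A⁻²] / [s] = kg·m²·s⁻³·A⁻²
  108 MΩ:  Ω = V·A⁻¹ = kg·m²·s⁻³·A⁻²
  28.63 kg·m²·A⁻²·s⁻³:  kg·m²·s⁻³·A⁻²
  (880 kg·m²·s⁻²·A⁻¹) / (40.94 s A):  [kg·m²·s⁻²·A⁻¹] / [s·A] = kg·m²·s⁻³·A⁻²
Every term reduces to kg·m²·s⁻³·A⁻².

Yes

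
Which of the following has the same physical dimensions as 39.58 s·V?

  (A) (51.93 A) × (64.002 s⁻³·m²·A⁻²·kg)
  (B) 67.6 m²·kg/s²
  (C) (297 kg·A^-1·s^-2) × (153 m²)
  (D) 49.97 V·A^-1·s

Reference: V·s = J·C⁻¹·s = kg·m²·s⁻²·A⁻¹.
Each option:
  (A) [A] · [kg·m²·s⁻³·A⁻²] = kg·m²·s⁻³·A⁻¹
  (B) kg·m²·s⁻²
  (C) [kg·s⁻²·A⁻¹] · [m²] = kg·m²·s⁻²·A⁻¹  ← same
  (D) V·s·A⁻¹ = J·C⁻¹·s·A⁻¹ = kg·m²·s⁻²·A⁻²
Only (C) matches kg·m²·s⁻²·A⁻¹.

(C)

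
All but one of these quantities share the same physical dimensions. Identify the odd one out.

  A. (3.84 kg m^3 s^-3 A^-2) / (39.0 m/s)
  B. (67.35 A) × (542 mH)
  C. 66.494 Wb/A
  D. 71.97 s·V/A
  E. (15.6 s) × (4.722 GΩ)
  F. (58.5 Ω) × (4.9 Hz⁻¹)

In SI base units:
  A. [kg·m³·s⁻³·A⁻²] / [m·s⁻¹] = kg·m²·s⁻²·A⁻²
  B. [A] · [kg·m²·s⁻²·A⁻²] = kg·m²·s⁻²·A⁻¹
  C. Wb·A⁻¹ = V·s·A⁻¹ = kg·m²·s⁻²·A⁻²
  D. V·s·A⁻¹ = J·C⁻¹·s·A⁻¹ = kg·m²·s⁻²·A⁻²
  E. [s] · [kg·m²·s⁻³·A⁻²] = kg·m²·s⁻²·A⁻²
  F. [kg·m²·s⁻³·A⁻²] · [s] = kg·m²·s⁻²·A⁻²
All reduce to kg·m²·s⁻²·A⁻² except B., which is kg·m²·s⁻²·A⁻¹.

B.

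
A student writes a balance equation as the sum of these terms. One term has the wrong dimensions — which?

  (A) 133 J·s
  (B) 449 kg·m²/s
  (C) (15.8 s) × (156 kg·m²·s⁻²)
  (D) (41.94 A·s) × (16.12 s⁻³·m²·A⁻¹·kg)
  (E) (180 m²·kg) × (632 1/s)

Reduce each to base SI dimensions:
  (A) J·s = N·m·s = kg·m²·s⁻¹
  (B) kg·m²·s⁻¹
  (C) [s] · [kg·m²·s⁻²] = kg·m²·s⁻¹
  (D) [s·A] · [kg·m²·s⁻³·A⁻¹] = kg·m²·s⁻²
  (E) [kg·m²] · [s⁻¹] = kg·m²·s⁻¹
All reduce to kg·m²·s⁻¹ except (D), which is kg·m²·s⁻².

(D)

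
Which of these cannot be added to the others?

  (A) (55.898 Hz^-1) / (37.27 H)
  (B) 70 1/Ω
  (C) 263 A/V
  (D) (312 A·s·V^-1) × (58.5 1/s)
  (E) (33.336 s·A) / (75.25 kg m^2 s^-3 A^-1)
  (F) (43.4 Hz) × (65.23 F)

Expand each in SI base units:
  (A) [s] / [kg·m²·s⁻²·A⁻²] = kg⁻¹·m⁻²·s³·A²
  (B) Ω⁻¹ = (V·A⁻¹)⁻¹ = kg⁻¹·m⁻²·s³·A²
  (C) A·V⁻¹ = A·(J·C⁻¹)⁻¹ = kg⁻¹·m⁻²·s³·A²
  (D) [kg⁻¹·m⁻²·s⁴·A²] · [s⁻¹] = kg⁻¹·m⁻²·s³·A²
  (E) [s·A] / [kg·m²·s⁻³·A⁻¹] = kg⁻¹·m⁻²·s⁴·A²
  (F) [s⁻¹] · [kg⁻¹·m⁻²·s⁴·A²] = kg⁻¹·m⁻²·s³·A²
All reduce to kg⁻¹·m⁻²·s³·A² except (E), which is kg⁻¹·m⁻²·s⁴·A².

(E)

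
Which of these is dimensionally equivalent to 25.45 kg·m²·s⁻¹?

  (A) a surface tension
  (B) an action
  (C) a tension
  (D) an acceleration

(B)

Reference: kg·m²·s⁻¹.
Each option:
  (A) [surface tension] = kg·s⁻²
  (B) [action] = kg·m²·s⁻¹  ← same
  (C) [tension] = kg·m·s⁻²
  (D) [acceleration] = m·s⁻²
Only (B) matches kg·m²·s⁻¹.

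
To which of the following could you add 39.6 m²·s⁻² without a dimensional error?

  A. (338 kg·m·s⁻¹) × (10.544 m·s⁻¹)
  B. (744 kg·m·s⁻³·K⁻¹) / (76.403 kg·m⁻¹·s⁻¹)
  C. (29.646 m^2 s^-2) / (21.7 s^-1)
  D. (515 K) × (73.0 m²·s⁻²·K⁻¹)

D.

Reference: m²·s⁻².
Each option:
  A. [kg·m·s⁻¹] · [m·s⁻¹] = kg·m²·s⁻²
  B. [kg·m·s⁻³·K⁻¹] / [kg·m⁻¹·s⁻¹] = m²·s⁻²·K⁻¹
  C. [m²·s⁻²] / [s⁻¹] = m²·s⁻¹
  D. [K] · [m²·s⁻²·K⁻¹] = m²·s⁻²  ← same
Only D. matches m²·s⁻².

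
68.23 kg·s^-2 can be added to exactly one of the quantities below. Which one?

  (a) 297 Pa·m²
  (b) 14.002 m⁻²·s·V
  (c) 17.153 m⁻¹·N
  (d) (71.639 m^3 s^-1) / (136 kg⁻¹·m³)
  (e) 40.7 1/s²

(c)

Reference: kg·s⁻².
Each option:
  (a) Pa·m² = N·m⁻²·m² = kg·m·s⁻²
  (b) V·s·m⁻² = J·C⁻¹·s·m⁻² = kg·s⁻²·A⁻¹
  (c) N·m⁻¹ = kg·m·s⁻²·m⁻¹ = kg·s⁻²  ← same
  (d) [m³·s⁻¹] / [kg⁻¹·m³] = kg·s⁻¹
  (e) s⁻²
Only (c) matches kg·s⁻².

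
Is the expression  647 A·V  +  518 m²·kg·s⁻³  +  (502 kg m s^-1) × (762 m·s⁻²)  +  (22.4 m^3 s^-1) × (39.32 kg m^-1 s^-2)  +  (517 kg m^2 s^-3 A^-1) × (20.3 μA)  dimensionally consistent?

Expand each in SI base units:
  647 A·V:  V·A = J·C⁻¹·A = kg·m²·s⁻³
  518 m²·kg·s⁻³:  kg·m²·s⁻³
  (502 kg m s^-1) × (762 m·s⁻²):  [kg·m·s⁻¹] · [m·s⁻²] = kg·m²·s⁻³
  (22.4 m^3 s^-1) × (39.32 kg m^-1 s^-2):  [m³·s⁻¹] · [kg·m⁻¹·s⁻²] = kg·m²·s⁻³
  (517 kg m^2 s^-3 A^-1) × (20.3 μA):  [kg·m²·s⁻³·A⁻¹] · [A] = kg·m²·s⁻³
Every term reduces to kg·m²·s⁻³.

Yes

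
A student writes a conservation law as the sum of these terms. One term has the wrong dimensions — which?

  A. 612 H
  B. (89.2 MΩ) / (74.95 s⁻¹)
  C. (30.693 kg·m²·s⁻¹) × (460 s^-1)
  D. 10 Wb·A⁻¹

Work out the base dimensions of each:
  A. H = V·s·A⁻¹ = kg·m²·s⁻²·A⁻²
  B. [kg·m²·s⁻³·A⁻²] / [s⁻¹] = kg·m²·s⁻²·A⁻²
  C. [kg·m²·s⁻¹] · [s⁻¹] = kg·m²·s⁻²
  D. Wb·A⁻¹ = V·s·A⁻¹ = kg·m²·s⁻²·A⁻²
All reduce to kg·m²·s⁻²·A⁻² except C., which is kg·m²·s⁻².

C.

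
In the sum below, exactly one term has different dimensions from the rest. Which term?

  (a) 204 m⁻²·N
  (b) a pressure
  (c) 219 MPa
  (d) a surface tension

Expand each in SI base units:
  (a) N·m⁻² = kg·m·s⁻²·m⁻² = kg·m⁻¹·s⁻²
  (b) [pressure] = kg·m⁻¹·s⁻²
  (c) Pa = N·m⁻² = kg·m⁻¹·s⁻²
  (d) [surface tension] = kg·s⁻²
All reduce to kg·m⁻¹·s⁻² except (d), which is kg·s⁻².

(d)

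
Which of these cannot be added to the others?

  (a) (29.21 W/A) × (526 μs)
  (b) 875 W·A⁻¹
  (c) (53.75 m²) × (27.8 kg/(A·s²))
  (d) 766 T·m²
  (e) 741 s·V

Expand each in SI base units:
  (a) [kg·m²·s⁻³·A⁻¹] · [s] = kg·m²·s⁻²·A⁻¹
  (b) W·A⁻¹ = J·s⁻¹·A⁻¹ = kg·m²·s⁻³·A⁻¹
  (c) [m²] · [kg·s⁻²·A⁻¹] = kg·m²·s⁻²·A⁻¹
  (d) T·m² = Wb·m⁻²·m² = kg·m²·s⁻²·A⁻¹
  (e) V·s = J·C⁻¹·s = kg·m²·s⁻²·A⁻¹
All reduce to kg·m²·s⁻²·A⁻¹ except (b), which is kg·m²·s⁻³·A⁻¹.

(b)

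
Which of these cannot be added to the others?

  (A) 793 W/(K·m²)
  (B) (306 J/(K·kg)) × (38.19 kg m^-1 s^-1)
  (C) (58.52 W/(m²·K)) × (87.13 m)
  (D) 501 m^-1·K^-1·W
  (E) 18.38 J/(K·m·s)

Work out the base dimensions of each:
  (A) W·m⁻²·K⁻¹ = J·s⁻¹·m⁻²·K⁻¹ = kg·s⁻³·K⁻¹
  (B) [m²·s⁻²·K⁻¹] · [kg·m⁻¹·s⁻¹] = kg·m·s⁻³·K⁻¹
  (C) [kg·s⁻³·K⁻¹] · [m] = kg·m·s⁻³·K⁻¹
  (D) W·m⁻¹·K⁻¹ = J·s⁻¹·m⁻¹·K⁻¹ = kg·m·s⁻³·K⁻¹
  (E) J·s⁻¹·m⁻¹·K⁻¹ = N·m·s⁻¹·m⁻¹·K⁻¹ = kg·m·s⁻³·K⁻¹
All reduce to kg·m·s⁻³·K⁻¹ except (A), which is kg·s⁻³·K⁻¹.

(A)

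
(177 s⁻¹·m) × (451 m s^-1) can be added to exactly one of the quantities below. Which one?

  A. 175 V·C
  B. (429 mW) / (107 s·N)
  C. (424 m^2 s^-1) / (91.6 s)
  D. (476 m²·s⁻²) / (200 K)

Reference: [m·s⁻¹] · [m·s⁻¹] = m²·s⁻².
Each option:
  A. C·V = s·A·J·C⁻¹ = kg·m²·s⁻²
  B. [kg·m²·s⁻³] / [kg·m·s⁻¹] = m·s⁻²
  C. [m²·s⁻¹] / [s] = m²·s⁻²  ← same
  D. [m²·s⁻²] / [K] = m²·s⁻²·K⁻¹
Only C. matches m²·s⁻².

C.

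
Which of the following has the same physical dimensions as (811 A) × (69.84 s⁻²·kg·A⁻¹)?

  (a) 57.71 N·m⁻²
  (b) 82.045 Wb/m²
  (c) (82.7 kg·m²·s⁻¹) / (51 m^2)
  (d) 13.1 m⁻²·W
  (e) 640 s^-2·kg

Reference: [A] · [kg·s⁻²·A⁻¹] = kg·s⁻².
Each option:
  (a) N·m⁻² = kg·m·s⁻²·m⁻² = kg·m⁻¹·s⁻²
  (b) Wb·m⁻² = V·s·m⁻² = kg·s⁻²·A⁻¹
  (c) [kg·m²·s⁻¹] / [m²] = kg·s⁻¹
  (d) W·m⁻² = J·s⁻¹·m⁻² = kg·s⁻³
  (e) kg·s⁻²  ← same
Only (e) matches kg·s⁻².

(e)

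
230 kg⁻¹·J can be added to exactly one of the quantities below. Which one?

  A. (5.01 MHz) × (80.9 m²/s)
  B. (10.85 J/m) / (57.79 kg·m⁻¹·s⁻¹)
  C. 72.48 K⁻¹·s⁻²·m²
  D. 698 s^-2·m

A.

Reference: J·kg⁻¹ = N·m·kg⁻¹ = m²·s⁻².
Each option:
  A. [s⁻¹] · [m²·s⁻¹] = m²·s⁻²  ← same
  B. [kg·m·s⁻²] / [kg·m⁻¹·s⁻¹] = m²·s⁻¹
  C. m²·s⁻²·K⁻¹
  D. m·s⁻²
Only A. matches m²·s⁻².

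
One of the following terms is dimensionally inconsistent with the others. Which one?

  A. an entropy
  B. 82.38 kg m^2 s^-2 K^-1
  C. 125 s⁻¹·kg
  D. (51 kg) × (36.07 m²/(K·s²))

C.

Expand each in SI base units:
  A. [entropy] = kg·m²·s⁻²·K⁻¹
  B. kg·m²·s⁻²·K⁻¹
  C. kg·s⁻¹
  D. [kg] · [m²·s⁻²·K⁻¹] = kg·m²·s⁻²·K⁻¹
All reduce to kg·m²·s⁻²·K⁻¹ except C., which is kg·s⁻¹.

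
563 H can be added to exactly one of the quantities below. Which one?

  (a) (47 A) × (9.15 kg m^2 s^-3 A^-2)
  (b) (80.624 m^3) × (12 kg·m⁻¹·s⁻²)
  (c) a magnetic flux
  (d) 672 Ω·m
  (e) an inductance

(e)

Reference: H = V·s·A⁻¹ = kg·m²·s⁻²·A⁻².
Each option:
  (a) [A] · [kg·m²·s⁻³·A⁻²] = kg·m²·s⁻³·A⁻¹
  (b) [m³] · [kg·m⁻¹·s⁻²] = kg·m²·s⁻²
  (c) [magnetic flux] = kg·m²·s⁻²·A⁻¹
  (d) Ω·m = V·A⁻¹·m = kg·m³·s⁻³·A⁻²
  (e) [inductance] = kg·m²·s⁻²·A⁻²  ← same
Only (e) matches kg·m²·s⁻²·A⁻².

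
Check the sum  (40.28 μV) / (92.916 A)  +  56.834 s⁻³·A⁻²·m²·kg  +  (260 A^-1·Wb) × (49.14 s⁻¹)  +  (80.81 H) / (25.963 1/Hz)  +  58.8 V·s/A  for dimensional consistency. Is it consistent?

No

Work out the base dimensions of each:
  (40.28 μV) / (92.916 A):  [kg·m²·s⁻³·A⁻¹] / [A] = kg·m²·s⁻³·A⁻²
  56.834 s⁻³·A⁻²·m²·kg:  kg·m²·s⁻³·A⁻²
  (260 A^-1·Wb) × (49.14 s⁻¹):  [kg·m²·s⁻²·A⁻²] · [s⁻¹] = kg·m²·s⁻³·A⁻²
  (80.81 H) / (25.963 1/Hz):  [kg·m²·s⁻²·A⁻²] / [s] = kg·m²·s⁻³·A⁻²
  58.8 V·s/A:  V·s·A⁻¹ = J·C⁻¹·s·A⁻¹ = kg·m²·s⁻²·A⁻²
The terms do not share a single dimension (kg·m²·s⁻²·A⁻² vs kg·m²·s⁻³·A⁻²).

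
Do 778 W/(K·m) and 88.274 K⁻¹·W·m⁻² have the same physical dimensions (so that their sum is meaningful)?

Work out the base dimensions of each:
  778 W/(K·m):  W·m⁻¹·K⁻¹ = J·s⁻¹·m⁻¹·K⁻¹ = kg·m·s⁻³·K⁻¹
  88.274 K⁻¹·W·m⁻²:  W·m⁻²·K⁻¹ = J·s⁻¹·m⁻²·K⁻¹ = kg·s⁻³·K⁻¹
kg·m·s⁻³·K⁻¹ ≠ kg·s⁻³·K⁻¹, so they cannot be added.

No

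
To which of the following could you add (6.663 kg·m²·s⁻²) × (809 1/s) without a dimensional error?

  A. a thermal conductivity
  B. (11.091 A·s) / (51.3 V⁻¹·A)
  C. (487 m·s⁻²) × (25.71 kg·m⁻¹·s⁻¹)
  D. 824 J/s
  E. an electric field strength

D.

Reference: [kg·m²·s⁻²] · [s⁻¹] = kg·m²·s⁻³.
Each option:
  A. [thermal conductivity] = kg·m·s⁻³·K⁻¹
  B. [s·A] / [kg⁻¹·m⁻²·s³·A²] = kg·m²·s⁻²·A⁻¹
  C. [m·s⁻²] · [kg·m⁻¹·s⁻¹] = kg·s⁻³
  D. J·s⁻¹ = N·m·s⁻¹ = kg·m²·s⁻³  ← same
  E. [electric field strength] = kg·m·s⁻³·A⁻¹
Only D. matches kg·m²·s⁻³.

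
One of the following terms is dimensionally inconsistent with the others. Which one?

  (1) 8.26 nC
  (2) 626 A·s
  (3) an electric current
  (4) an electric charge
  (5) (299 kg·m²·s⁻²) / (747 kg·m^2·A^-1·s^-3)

(3)

Work out the base dimensions of each:
  (1) C = s·A
  (2) A·s = s·A
  (3) [electric current] = A
  (4) [electric charge] = s·A
  (5) [kg·m²·s⁻²] / [kg·m²·s⁻³·A⁻¹] = s·A
All reduce to s·A except (3), which is A.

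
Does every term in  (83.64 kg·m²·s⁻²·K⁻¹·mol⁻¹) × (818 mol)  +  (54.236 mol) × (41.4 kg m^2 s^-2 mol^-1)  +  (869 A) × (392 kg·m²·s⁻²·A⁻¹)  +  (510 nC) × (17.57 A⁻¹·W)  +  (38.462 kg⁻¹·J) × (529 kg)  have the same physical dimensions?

No

Work out the base dimensions of each:
  (83.64 kg·m²·s⁻²·K⁻¹·mol⁻¹) × (818 mol):  [kg·m²·s⁻²·K⁻¹·mol⁻¹] · [mol] = kg·m²·s⁻²·K⁻¹
  (54.236 mol) × (41.4 kg m^2 s^-2 mol^-1):  [mol] · [kg·m²·s⁻²·mol⁻¹] = kg·m²·s⁻²
  (869 A) × (392 kg·m²·s⁻²·A⁻¹):  [A] · [kg·m²·s⁻²·A⁻¹] = kg·m²·s⁻²
  (510 nC) × (17.57 A⁻¹·W):  [s·A] · [kg·m²·s⁻³·A⁻¹] = kg·m²·s⁻²
  (38.462 kg⁻¹·J) × (529 kg):  [m²·s⁻²] · [kg] = kg·m²·s⁻²
The terms do not share a single dimension (kg·m²·s⁻² vs kg·m²·s⁻²·K⁻¹).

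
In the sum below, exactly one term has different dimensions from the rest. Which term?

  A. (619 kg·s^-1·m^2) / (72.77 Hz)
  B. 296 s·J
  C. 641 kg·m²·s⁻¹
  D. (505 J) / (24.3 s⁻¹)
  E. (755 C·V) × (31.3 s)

A.

Work out the base dimensions of each:
  A. [kg·m²·s⁻¹] / [s⁻¹] = kg·m²
  B. J·s = N·m·s = kg·m²·s⁻¹
  C. kg·m²·s⁻¹
  D. [kg·m²·s⁻²] / [s⁻¹] = kg·m²·s⁻¹
  E. [kg·m²·s⁻²] · [s] = kg·m²·s⁻¹
All reduce to kg·m²·s⁻¹ except A., which is kg·m².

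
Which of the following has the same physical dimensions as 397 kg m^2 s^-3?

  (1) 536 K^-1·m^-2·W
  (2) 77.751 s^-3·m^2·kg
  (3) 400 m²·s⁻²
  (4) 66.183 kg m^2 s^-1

(2)

Reference: kg·m²·s⁻³.
Each option:
  (1) W·m⁻²·K⁻¹ = J·s⁻¹·m⁻²·K⁻¹ = kg·s⁻³·K⁻¹
  (2) kg·m²·s⁻³  ← same
  (3) m²·s⁻²
  (4) kg·m²·s⁻¹
Only (2) matches kg·m²·s⁻³.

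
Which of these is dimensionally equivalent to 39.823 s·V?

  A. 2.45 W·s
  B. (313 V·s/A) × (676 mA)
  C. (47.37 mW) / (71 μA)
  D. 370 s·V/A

B.

Reference: V·s = J·C⁻¹·s = kg·m²·s⁻²·A⁻¹.
Each option:
  A. W·s = J·s⁻¹·s = kg·m²·s⁻²
  B. [kg·m²·s⁻²·A⁻²] · [A] = kg·m²·s⁻²·A⁻¹  ← same
  C. [kg·m²·s⁻³] / [A] = kg·m²·s⁻³·A⁻¹
  D. V·s·A⁻¹ = J·C⁻¹·s·A⁻¹ = kg·m²·s⁻²·A⁻²
Only B. matches kg·m²·s⁻²·A⁻¹.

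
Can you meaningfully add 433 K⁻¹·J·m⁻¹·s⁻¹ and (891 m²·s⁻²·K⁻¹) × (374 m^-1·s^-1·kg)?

Work out the base dimensions of each:
  433 K⁻¹·J·m⁻¹·s⁻¹:  J·s⁻¹·m⁻¹·K⁻¹ = N·m·s⁻¹·m⁻¹·K⁻¹ = kg·m·s⁻³·K⁻¹
  (891 m²·s⁻²·K⁻¹) × (374 m^-1·s^-1·kg):  [m²·s⁻²·K⁻¹] · [kg·m⁻¹·s⁻¹] = kg·m·s⁻³·K⁻¹
Both are kg·m·s⁻³·K⁻¹, so they have the same dimensions and can be added.

Yes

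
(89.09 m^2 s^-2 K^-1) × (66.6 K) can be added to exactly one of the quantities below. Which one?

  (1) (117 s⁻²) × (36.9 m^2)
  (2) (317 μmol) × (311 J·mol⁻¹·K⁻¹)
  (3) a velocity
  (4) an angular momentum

(1)

Reference: [m²·s⁻²·K⁻¹] · [K] = m²·s⁻².
Each option:
  (1) [s⁻²] · [m²] = m²·s⁻²  ← same
  (2) [mol] · [kg·m²·s⁻²·K⁻¹·mol⁻¹] = kg·m²·s⁻²·K⁻¹
  (3) [velocity] = m·s⁻¹
  (4) [angular momentum] = kg·m²·s⁻¹
Only (1) matches m²·s⁻².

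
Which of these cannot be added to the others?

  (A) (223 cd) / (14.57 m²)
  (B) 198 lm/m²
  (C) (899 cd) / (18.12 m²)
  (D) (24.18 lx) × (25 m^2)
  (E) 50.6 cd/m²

(D)

Reduce each to base SI dimensions:
  (A) [cd] / [m²] = m⁻²·cd
  (B) lm·m⁻² = cd·m⁻² = m⁻²·cd
  (C) [cd] / [m²] = m⁻²·cd
  (D) [m⁻²·cd] · [m²] = cd
  (E) cd·m⁻² = m⁻²·cd
All reduce to m⁻²·cd except (D), which is cd.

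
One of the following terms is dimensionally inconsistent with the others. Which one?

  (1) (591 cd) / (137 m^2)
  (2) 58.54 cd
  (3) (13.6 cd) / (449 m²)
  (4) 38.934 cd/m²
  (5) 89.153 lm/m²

Work out the base dimensions of each:
  (1) [cd] / [m²] = m⁻²·cd
  (2) cd
  (3) [cd] / [m²] = m⁻²·cd
  (4) cd·m⁻² = m⁻²·cd
  (5) lm·m⁻² = cd·m⁻² = m⁻²·cd
All reduce to m⁻²·cd except (2), which is cd.

(2)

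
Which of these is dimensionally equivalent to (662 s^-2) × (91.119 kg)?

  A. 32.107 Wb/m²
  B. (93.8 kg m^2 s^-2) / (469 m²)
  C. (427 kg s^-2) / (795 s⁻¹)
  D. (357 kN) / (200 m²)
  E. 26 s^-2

Reference: [s⁻²] · [kg] = kg·s⁻².
Each option:
  A. Wb·m⁻² = V·s·m⁻² = kg·s⁻²·A⁻¹
  B. [kg·m²·s⁻²] / [m²] = kg·s⁻²  ← same
  C. [kg·s⁻²] / [s⁻¹] = kg·s⁻¹
  D. [kg·m·s⁻²] / [m²] = kg·m⁻¹·s⁻²
  E. s⁻²
Only B. matches kg·s⁻².

B.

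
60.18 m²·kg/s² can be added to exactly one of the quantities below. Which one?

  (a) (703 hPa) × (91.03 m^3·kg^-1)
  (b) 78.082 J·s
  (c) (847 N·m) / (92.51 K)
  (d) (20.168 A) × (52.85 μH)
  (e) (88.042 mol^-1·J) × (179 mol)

Reference: kg·m²·s⁻².
Each option:
  (a) [kg·m⁻¹·s⁻²] · [kg⁻¹·m³] = m²·s⁻²
  (b) J·s = N·m·s = kg·m²·s⁻¹
  (c) [kg·m²·s⁻²] / [K] = kg·m²·s⁻²·K⁻¹
  (d) [A] · [kg·m²·s⁻²·A⁻²] = kg·m²·s⁻²·A⁻¹
  (e) [kg·m²·s⁻²·mol⁻¹] · [mol] = kg·m²·s⁻²  ← same
Only (e) matches kg·m²·s⁻².

(e)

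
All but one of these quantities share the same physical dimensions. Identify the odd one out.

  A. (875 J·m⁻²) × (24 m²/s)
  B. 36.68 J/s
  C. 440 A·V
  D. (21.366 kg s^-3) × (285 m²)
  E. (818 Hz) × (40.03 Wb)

E.

Dimensions:
  A. [kg·s⁻²] · [m²·s⁻¹] = kg·m²·s⁻³
  B. J·s⁻¹ = N·m·s⁻¹ = kg·m²·s⁻³
  C. V·A = J·C⁻¹·A = kg·m²·s⁻³
  D. [kg·s⁻³] · [m²] = kg·m²·s⁻³
  E. [s⁻¹] · [kg·m²·s⁻²·A⁻¹] = kg·m²·s⁻³·A⁻¹
All reduce to kg·m²·s⁻³ except E., which is kg·m²·s⁻³·A⁻¹.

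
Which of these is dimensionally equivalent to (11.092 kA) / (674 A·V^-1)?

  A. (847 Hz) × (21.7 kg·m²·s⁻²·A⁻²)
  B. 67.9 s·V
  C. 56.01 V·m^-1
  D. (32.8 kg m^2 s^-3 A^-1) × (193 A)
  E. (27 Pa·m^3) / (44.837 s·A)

E.

Reference: [A] / [kg⁻¹·m⁻²·s³·A²] = kg·m²·s⁻³·A⁻¹.
Each option:
  A. [s⁻¹] · [kg·m²·s⁻²·A⁻²] = kg·m²·s⁻³·A⁻²
  B. V·s = J·C⁻¹·s = kg·m²·s⁻²·A⁻¹
  C. V·m⁻¹ = J·C⁻¹·m⁻¹ = kg·m·s⁻³·A⁻¹
  D. [kg·m²·s⁻³·A⁻¹] · [A] = kg·m²·s⁻³
  E. [kg·m²·s⁻²] / [s·A] = kg·m²·s⁻³·A⁻¹  ← same
Only E. matches kg·m²·s⁻³·A⁻¹.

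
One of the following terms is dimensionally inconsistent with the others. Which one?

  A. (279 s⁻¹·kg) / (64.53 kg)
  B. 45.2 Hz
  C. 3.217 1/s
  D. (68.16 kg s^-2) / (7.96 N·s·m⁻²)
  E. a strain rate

D.

Reduce each to base SI dimensions:
  A. [kg·s⁻¹] / [kg] = s⁻¹
  B. Hz = s⁻¹
  C. s⁻¹
  D. [kg·s⁻²] / [kg·m⁻¹·s⁻¹] = m·s⁻¹
  E. [strain rate] = s⁻¹
All reduce to s⁻¹ except D., which is m·s⁻¹.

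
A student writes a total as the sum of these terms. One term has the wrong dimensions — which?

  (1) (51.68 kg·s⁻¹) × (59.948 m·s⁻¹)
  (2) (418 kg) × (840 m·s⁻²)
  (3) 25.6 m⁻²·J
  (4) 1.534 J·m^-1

(3)

Reduce each to base SI dimensions:
  (1) [kg·s⁻¹] · [m·s⁻¹] = kg·m·s⁻²
  (2) [kg] · [m·s⁻²] = kg·m·s⁻²
  (3) J·m⁻² = N·m·m⁻² = kg·s⁻²
  (4) J·m⁻¹ = N·m·m⁻¹ = kg·m·s⁻²
All reduce to kg·m·s⁻² except (3), which is kg·s⁻².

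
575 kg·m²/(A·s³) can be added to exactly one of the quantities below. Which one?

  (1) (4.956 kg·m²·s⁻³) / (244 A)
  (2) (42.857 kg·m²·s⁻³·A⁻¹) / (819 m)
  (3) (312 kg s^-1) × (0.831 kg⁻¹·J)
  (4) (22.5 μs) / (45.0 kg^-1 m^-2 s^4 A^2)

Reference: kg·m²·s⁻³·A⁻¹.
Each option:
  (1) [kg·m²·s⁻³] / [A] = kg·m²·s⁻³·A⁻¹  ← same
  (2) [kg·m²·s⁻³·A⁻¹] / [m] = kg·m·s⁻³·A⁻¹
  (3) [kg·s⁻¹] · [m²·s⁻²] = kg·m²·s⁻³
  (4) [s] / [kg⁻¹·m⁻²·s⁴·A²] = kg·m²·s⁻³·A⁻²
Only (1) matches kg·m²·s⁻³·A⁻¹.

(1)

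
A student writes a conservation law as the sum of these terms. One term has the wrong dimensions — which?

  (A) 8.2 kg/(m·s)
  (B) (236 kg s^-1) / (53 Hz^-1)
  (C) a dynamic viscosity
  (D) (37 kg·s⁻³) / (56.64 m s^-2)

Reduce each to base SI dimensions:
  (A) kg·m⁻¹·s⁻¹
  (B) [kg·s⁻¹] / [s] = kg·s⁻²
  (C) [dynamic viscosity] = kg·m⁻¹·s⁻¹
  (D) [kg·s⁻³] / [m·s⁻²] = kg·m⁻¹·s⁻¹
All reduce to kg·m⁻¹·s⁻¹ except (B), which is kg·s⁻².

(B)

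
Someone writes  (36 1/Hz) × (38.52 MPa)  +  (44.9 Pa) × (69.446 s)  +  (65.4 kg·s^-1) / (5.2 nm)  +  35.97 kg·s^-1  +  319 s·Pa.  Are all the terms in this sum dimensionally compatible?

No

Work out the base dimensions of each:
  (36 1/Hz) × (38.52 MPa):  [s] · [kg·m⁻¹·s⁻²] = kg·m⁻¹·s⁻¹
  (44.9 Pa) × (69.446 s):  [kg·m⁻¹·s⁻²] · [s] = kg·m⁻¹·s⁻¹
  (65.4 kg·s^-1) / (5.2 nm):  [kg·s⁻¹] / [m] = kg·m⁻¹·s⁻¹
  35.97 kg·s^-1:  kg·s⁻¹
  319 s·Pa:  Pa·s = N·m⁻²·s = kg·m⁻¹·s⁻¹
The terms do not share a single dimension (kg·m⁻¹·s⁻¹ vs kg·s⁻¹).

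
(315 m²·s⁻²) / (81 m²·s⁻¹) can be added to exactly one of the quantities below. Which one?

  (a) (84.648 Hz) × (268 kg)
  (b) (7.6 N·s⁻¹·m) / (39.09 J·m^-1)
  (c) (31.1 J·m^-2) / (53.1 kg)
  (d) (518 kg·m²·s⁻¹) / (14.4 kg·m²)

Reference: [m²·s⁻²] / [m²·s⁻¹] = s⁻¹.
Each option:
  (a) [s⁻¹] · [kg] = kg·s⁻¹
  (b) [kg·m²·s⁻³] / [kg·m·s⁻²] = m·s⁻¹
  (c) [kg·s⁻²] / [kg] = s⁻²
  (d) [kg·m²·s⁻¹] / [kg·m²] = s⁻¹  ← same
Only (d) matches s⁻¹.

(d)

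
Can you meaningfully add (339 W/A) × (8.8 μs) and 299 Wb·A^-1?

No

Reduce each to base SI dimensions:
  (339 W/A) × (8.8 μs):  [kg·m²·s⁻³·A⁻¹] · [s] = kg·m²·s⁻²·A⁻¹
  299 Wb·A^-1:  Wb·A⁻¹ = V·s·A⁻¹ = kg·m²·s⁻²·A⁻²
kg·m²·s⁻²·A⁻¹ ≠ kg·m²·s⁻²·A⁻², so they cannot be added.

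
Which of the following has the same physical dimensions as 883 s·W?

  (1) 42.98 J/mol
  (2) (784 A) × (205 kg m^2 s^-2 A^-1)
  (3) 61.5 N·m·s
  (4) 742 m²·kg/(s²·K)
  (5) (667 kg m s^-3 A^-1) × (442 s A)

(2)

Reference: W·s = J·s⁻¹·s = kg·m²·s⁻².
Each option:
  (1) J·mol⁻¹ = N·m·mol⁻¹ = kg·m²·s⁻²·mol⁻¹
  (2) [A] · [kg·m²·s⁻²·A⁻¹] = kg·m²·s⁻²  ← same
  (3) N·m·s = kg·m·s⁻²·m·s = kg·m²·s⁻¹
  (4) kg·m²·s⁻²·K⁻¹
  (5) [kg·m·s⁻³·A⁻¹] · [s·A] = kg·m·s⁻²
Only (2) matches kg·m²·s⁻².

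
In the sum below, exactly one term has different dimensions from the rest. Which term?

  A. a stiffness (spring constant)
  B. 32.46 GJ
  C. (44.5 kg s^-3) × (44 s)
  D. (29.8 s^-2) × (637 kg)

Dimensions:
  A. [stiffness (spring constant)] = kg·s⁻²
  B. J = N·m = kg·m²·s⁻²
  C. [kg·s⁻³] · [s] = kg·s⁻²
  D. [s⁻²] · [kg] = kg·s⁻²
All reduce to kg·s⁻² except B., which is kg·m²·s⁻².

B.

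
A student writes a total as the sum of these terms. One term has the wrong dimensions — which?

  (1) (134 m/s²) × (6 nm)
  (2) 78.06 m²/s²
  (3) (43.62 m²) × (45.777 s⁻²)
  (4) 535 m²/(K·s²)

(4)

Expand each in SI base units:
  (1) [m·s⁻²] · [m] = m²·s⁻²
  (2) m²·s⁻²
  (3) [m²] · [s⁻²] = m²·s⁻²
  (4) m²·s⁻²·K⁻¹
All reduce to m²·s⁻² except (4), which is m²·s⁻²·K⁻¹.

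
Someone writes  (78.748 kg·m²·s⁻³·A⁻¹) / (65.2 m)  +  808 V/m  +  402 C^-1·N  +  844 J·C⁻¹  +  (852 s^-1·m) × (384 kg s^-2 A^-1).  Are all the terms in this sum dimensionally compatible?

No

Reduce each to base SI dimensions:
  (78.748 kg·m²·s⁻³·A⁻¹) / (65.2 m):  [kg·m²·s⁻³·A⁻¹] / [m] = kg·m·s⁻³·A⁻¹
  808 V/m:  V·m⁻¹ = J·C⁻¹·m⁻¹ = kg·m·s⁻³·A⁻¹
  402 C^-1·N:  N·C⁻¹ = kg·m·s⁻²·(s·A)⁻¹ = kg·m·s⁻³·A⁻¹
  844 J·C⁻¹:  J·C⁻¹ = N·m·(s·A)⁻¹ = kg·m²·s⁻³·A⁻¹
  (852 s^-1·m) × (384 kg s^-2 A^-1):  [m·s⁻¹] · [kg·s⁻²·A⁻¹] = kg·m·s⁻³·A⁻¹
The terms do not share a single dimension (kg·m²·s⁻³·A⁻¹ vs kg·m·s⁻³·A⁻¹).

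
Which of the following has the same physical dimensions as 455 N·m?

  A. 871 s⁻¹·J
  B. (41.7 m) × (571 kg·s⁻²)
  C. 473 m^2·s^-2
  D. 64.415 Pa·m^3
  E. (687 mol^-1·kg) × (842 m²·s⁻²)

Reference: N·m = kg·m·s⁻²·m = kg·m²·s⁻².
Each option:
  A. J·s⁻¹ = N·m·s⁻¹ = kg·m²·s⁻³
  B. [m] · [kg·s⁻²] = kg·m·s⁻²
  C. m²·s⁻²
  D. Pa·m³ = N·m⁻²·m³ = kg·m²·s⁻²  ← same
  E. [kg·mol⁻¹] · [m²·s⁻²] = kg·m²·s⁻²·mol⁻¹
Only D. matches kg·m²·s⁻².

D.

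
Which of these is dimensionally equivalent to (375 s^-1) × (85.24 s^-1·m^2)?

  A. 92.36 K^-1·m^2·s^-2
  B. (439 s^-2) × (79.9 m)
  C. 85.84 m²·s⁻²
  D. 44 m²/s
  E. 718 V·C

Reference: [s⁻¹] · [m²·s⁻¹] = m²·s⁻².
Each option:
  A. m²·s⁻²·K⁻¹
  B. [s⁻²] · [m] = m·s⁻²
  C. m²·s⁻²  ← same
  D. m²·s⁻¹
  E. C·V = s·A·J·C⁻¹ = kg·m²·s⁻²
Only C. matches m²·s⁻².

C.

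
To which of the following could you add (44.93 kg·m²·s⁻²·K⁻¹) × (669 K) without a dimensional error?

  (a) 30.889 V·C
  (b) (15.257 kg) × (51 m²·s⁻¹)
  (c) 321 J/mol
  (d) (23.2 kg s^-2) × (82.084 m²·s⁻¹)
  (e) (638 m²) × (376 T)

Reference: [kg·m²·s⁻²·K⁻¹] · [K] = kg·m²·s⁻².
Each option:
  (a) C·V = s·A·J·C⁻¹ = kg·m²·s⁻²  ← same
  (b) [kg] · [m²·s⁻¹] = kg·m²·s⁻¹
  (c) J·mol⁻¹ = N·m·mol⁻¹ = kg·m²·s⁻²·mol⁻¹
  (d) [kg·s⁻²] · [m²·s⁻¹] = kg·m²·s⁻³
  (e) [m²] · [kg·s⁻²·A⁻¹] = kg·m²·s⁻²·A⁻¹
Only (a) matches kg·m²·s⁻².

(a)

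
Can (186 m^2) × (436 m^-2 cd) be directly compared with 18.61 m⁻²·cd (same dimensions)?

Dimensions:
  (186 m^2) × (436 m^-2 cd):  [m²] · [m⁻²·cd] = cd
  18.61 m⁻²·cd:  cd·m⁻² = m⁻²·cd
cd ≠ m⁻²·cd, so they cannot be added.

No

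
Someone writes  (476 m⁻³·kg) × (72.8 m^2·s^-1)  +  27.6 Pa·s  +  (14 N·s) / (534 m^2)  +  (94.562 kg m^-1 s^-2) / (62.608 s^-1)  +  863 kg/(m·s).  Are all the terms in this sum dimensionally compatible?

Work out the base dimensions of each:
  (476 m⁻³·kg) × (72.8 m^2·s^-1):  [kg·m⁻³] · [m²·s⁻¹] = kg·m⁻¹·s⁻¹
  27.6 Pa·s:  Pa·s = N·m⁻²·s = kg·m⁻¹·s⁻¹
  (14 N·s) / (534 m^2):  [kg·m·s⁻¹] / [m²] = kg·m⁻¹·s⁻¹
  (94.562 kg m^-1 s^-2) / (62.608 s^-1):  [kg·m⁻¹·s⁻²] / [s⁻¹] = kg·m⁻¹·s⁻¹
  863 kg/(m·s):  kg·m⁻¹·s⁻¹
Every term reduces to kg·m⁻¹·s⁻¹.

Yes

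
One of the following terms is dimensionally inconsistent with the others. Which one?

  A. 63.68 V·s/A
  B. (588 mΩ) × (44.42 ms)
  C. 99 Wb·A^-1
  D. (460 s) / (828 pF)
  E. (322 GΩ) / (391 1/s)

Reduce each to base SI dimensions:
  A. V·s·A⁻¹ = J·C⁻¹·s·A⁻¹ = kg·m²·s⁻²·A⁻²
  B. [kg·m²·s⁻³·A⁻²] · [s] = kg·m²·s⁻²·A⁻²
  C. Wb·A⁻¹ = V·s·A⁻¹ = kg·m²·s⁻²·A⁻²
  D. [s] / [kg⁻¹·m⁻²·s⁴·A²] = kg·m²·s⁻³·A⁻²
  E. [kg·m²·s⁻³·A⁻²] / [s⁻¹] = kg·m²·s⁻²·A⁻²
All reduce to kg·m²·s⁻²·A⁻² except D., which is kg·m²·s⁻³·A⁻².

D.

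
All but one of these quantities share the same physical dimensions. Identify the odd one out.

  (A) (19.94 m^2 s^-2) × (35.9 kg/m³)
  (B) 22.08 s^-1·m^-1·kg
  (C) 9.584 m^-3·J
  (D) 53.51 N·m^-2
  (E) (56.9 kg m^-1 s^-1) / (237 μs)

Expand each in SI base units:
  (A) [m²·s⁻²] · [kg·m⁻³] = kg·m⁻¹·s⁻²
  (B) kg·m⁻¹·s⁻¹
  (C) J·m⁻³ = N·m·m⁻³ = kg·m⁻¹·s⁻²
  (D) N·m⁻² = kg·m·s⁻²·m⁻² = kg·m⁻¹·s⁻²
  (E) [kg·m⁻¹·s⁻¹] / [s] = kg·m⁻¹·s⁻²
All reduce to kg·m⁻¹·s⁻² except (B), which is kg·m⁻¹·s⁻¹.

(B)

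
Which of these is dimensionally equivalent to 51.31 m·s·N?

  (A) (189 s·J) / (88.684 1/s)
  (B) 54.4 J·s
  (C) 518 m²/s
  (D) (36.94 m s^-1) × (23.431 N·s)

(B)

Reference: N·m·s = kg·m·s⁻²·m·s = kg·m²·s⁻¹.
Each option:
  (A) [kg·m²·s⁻¹] / [s⁻¹] = kg·m²
  (B) J·s = N·m·s = kg·m²·s⁻¹  ← same
  (C) m²·s⁻¹
  (D) [m·s⁻¹] · [kg·m·s⁻¹] = kg·m²·s⁻²
Only (B) matches kg·m²·s⁻¹.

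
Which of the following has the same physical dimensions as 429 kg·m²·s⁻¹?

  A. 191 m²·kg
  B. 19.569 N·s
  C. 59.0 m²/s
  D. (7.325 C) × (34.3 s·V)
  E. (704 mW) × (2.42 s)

D.

Reference: kg·m²·s⁻¹.
Each option:
  A. kg·m²
  B. N·s = kg·m·s⁻²·s = kg·m·s⁻¹
  C. m²·s⁻¹
  D. [s·A] · [kg·m²·s⁻²·A⁻¹] = kg·m²·s⁻¹  ← same
  E. [kg·m²·s⁻³] · [s] = kg·m²·s⁻²
Only D. matches kg·m²·s⁻¹.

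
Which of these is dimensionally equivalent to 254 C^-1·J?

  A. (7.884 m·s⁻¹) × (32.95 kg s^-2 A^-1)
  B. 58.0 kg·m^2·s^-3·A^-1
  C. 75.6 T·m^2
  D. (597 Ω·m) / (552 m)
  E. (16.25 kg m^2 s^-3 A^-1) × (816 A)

Reference: J·C⁻¹ = N·m·(s·A)⁻¹ = kg·m²·s⁻³·A⁻¹.
Each option:
  A. [m·s⁻¹] · [kg·s⁻²·A⁻¹] = kg·m·s⁻³·A⁻¹
  B. kg·m²·s⁻³·A⁻¹  ← same
  C. T·m² = Wb·m⁻²·m² = kg·m²·s⁻²·A⁻¹
  D. [kg·m³·s⁻³·A⁻²] / [m] = kg·m²·s⁻³·A⁻²
  E. [kg·m²·s⁻³·A⁻¹] · [A] = kg·m²·s⁻³
Only B. matches kg·m²·s⁻³·A⁻¹.

B.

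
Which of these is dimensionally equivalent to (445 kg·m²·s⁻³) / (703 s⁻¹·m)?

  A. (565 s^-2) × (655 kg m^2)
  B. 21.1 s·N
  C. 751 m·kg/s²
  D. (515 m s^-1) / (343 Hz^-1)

C.

Reference: [kg·m²·s⁻³] / [m·s⁻¹] = kg·m·s⁻².
Each option:
  A. [s⁻²] · [kg·m²] = kg·m²·s⁻²
  B. N·s = kg·m·s⁻²·s = kg·m·s⁻¹
  C. kg·m·s⁻²  ← same
  D. [m·s⁻¹] / [s] = m·s⁻²
Only C. matches kg·m·s⁻².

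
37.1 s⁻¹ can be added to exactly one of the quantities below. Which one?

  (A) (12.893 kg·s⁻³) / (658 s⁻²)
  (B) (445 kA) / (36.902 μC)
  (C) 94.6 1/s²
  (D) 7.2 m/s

Reference: s⁻¹.
Each option:
  (A) [kg·s⁻³] / [s⁻²] = kg·s⁻¹
  (B) [A] / [s·A] = s⁻¹  ← same
  (C) s⁻²
  (D) m·s⁻¹
Only (B) matches s⁻¹.

(B)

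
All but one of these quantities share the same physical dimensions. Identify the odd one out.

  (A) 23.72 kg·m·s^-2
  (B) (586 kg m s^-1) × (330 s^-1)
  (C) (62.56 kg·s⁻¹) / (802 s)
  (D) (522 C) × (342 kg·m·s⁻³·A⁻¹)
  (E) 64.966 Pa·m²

(C)

Expand each in SI base units:
  (A) kg·m·s⁻²
  (B) [kg·m·s⁻¹] · [s⁻¹] = kg·m·s⁻²
  (C) [kg·s⁻¹] / [s] = kg·s⁻²
  (D) [s·A] · [kg·m·s⁻³·A⁻¹] = kg·m·s⁻²
  (E) Pa·m² = N·m⁻²·m² = kg·m·s⁻²
All reduce to kg·m·s⁻² except (C), which is kg·s⁻².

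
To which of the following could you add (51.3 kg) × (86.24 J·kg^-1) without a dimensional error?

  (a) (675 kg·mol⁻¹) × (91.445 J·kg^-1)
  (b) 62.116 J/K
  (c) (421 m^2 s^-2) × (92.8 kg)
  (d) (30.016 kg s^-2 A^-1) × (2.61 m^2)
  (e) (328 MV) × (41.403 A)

Reference: [kg] · [m²·s⁻²] = kg·m²·s⁻².
Each option:
  (a) [kg·mol⁻¹] · [m²·s⁻²] = kg·m²·s⁻²·mol⁻¹
  (b) J·K⁻¹ = N·m·K⁻¹ = kg·m²·s⁻²·K⁻¹
  (c) [m²·s⁻²] · [kg] = kg·m²·s⁻²  ← same
  (d) [kg·s⁻²·A⁻¹] · [m²] = kg·m²·s⁻²·A⁻¹
  (e) [kg·m²·s⁻³·A⁻¹] · [A] = kg·m²·s⁻³
Only (c) matches kg·m²·s⁻².

(c)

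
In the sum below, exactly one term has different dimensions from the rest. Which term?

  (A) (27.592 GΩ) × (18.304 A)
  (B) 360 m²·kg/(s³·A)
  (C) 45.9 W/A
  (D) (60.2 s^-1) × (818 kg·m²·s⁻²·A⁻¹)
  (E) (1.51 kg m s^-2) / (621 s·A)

(E)

Reduce each to base SI dimensions:
  (A) [kg·m²·s⁻³·A⁻²] · [A] = kg·m²·s⁻³·A⁻¹
  (B) kg·m²·s⁻³·A⁻¹
  (C) W·A⁻¹ = J·s⁻¹·A⁻¹ = kg·m²·s⁻³·A⁻¹
  (D) [s⁻¹] · [kg·m²·s⁻²·A⁻¹] = kg·m²·s⁻³·A⁻¹
  (E) [kg·m·s⁻²] / [s·A] = kg·m·s⁻³·A⁻¹
All reduce to kg·m²·s⁻³·A⁻¹ except (E), which is kg·m·s⁻³·A⁻¹.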